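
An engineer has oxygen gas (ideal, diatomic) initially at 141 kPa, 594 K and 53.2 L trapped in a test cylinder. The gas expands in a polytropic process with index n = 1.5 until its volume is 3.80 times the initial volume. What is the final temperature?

305 K

Polytropic n=1.5: T₂ = T₁(V₁/V₂)^(n−1) = 594×(0.263)^0.50 = 305 K; P₂ = P₁(V₁/V₂)^n = 19.0 kPa.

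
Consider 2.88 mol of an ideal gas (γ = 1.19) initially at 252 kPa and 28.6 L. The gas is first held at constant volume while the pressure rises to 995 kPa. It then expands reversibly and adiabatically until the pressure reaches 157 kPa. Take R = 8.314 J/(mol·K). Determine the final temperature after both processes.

T₁ = P₁V₁/(nR) = 252×28.6/(2.88×8.314) = 301 K.
Step 1 — Isochoric: V stays 28.6 L; P/T = const ⇒ T₂ = 1190 K, P₂ = 995 kPa.
W = 0 (no volume change).
ΔU = nCvΔT = 2.88×43.8×(1190−301) = 112000 J.
Q = ΔU = 112000 J.
State after step 1: P = 995 kPa, V = 28.6 L, T = 1190 K.
Step 2 — Adiabatic: T₂/T₁ = (P₂/P₁)^((γ−1)/γ) ⇒ T₂ = 1190×(0.158)^0.160 = 885 K; V₂ = 135 L.
ΔU = nCvΔT = 2.88×43.8×(885−1190) = -38200 J.
Q = 0 for an adiabatic process, so W = −ΔU = 38200 J.
Net over both steps: W = 38200 J, Q = 112000 J, ΔU = 73600 J.

885 K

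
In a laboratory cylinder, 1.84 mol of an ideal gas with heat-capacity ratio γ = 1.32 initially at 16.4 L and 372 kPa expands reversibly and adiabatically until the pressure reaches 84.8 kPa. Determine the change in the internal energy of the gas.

-5740 J

T₁ = P₁V₁/(nR) = 372×16.4/(1.84×8.314) = 399 K.
Adiabatic: T₂/T₁ = (P₂/P₁)^((γ−1)/γ) ⇒ T₂ = 399×(0.228)^0.242 = 279 K; V₂ = 50.3 L.
For an ideal gas ΔU = nCvΔT with Cv = R/(γ−1) = 26.0 J/(mol·K).
ΔU = 1.84×26.0×(279−399) = -5740 J.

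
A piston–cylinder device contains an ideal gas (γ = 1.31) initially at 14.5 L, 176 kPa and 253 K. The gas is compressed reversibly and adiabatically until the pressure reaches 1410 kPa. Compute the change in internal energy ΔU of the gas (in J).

5240 J

n = P₁V₁/(RT₁) = 176×14.5/(8.314×253) = 1.21 mol.
Adiabatic: T₂/T₁ = (P₂/P₁)^((γ−1)/γ) ⇒ T₂ = 253×(8.01)^0.237 = 414 K; V₂ = 2.96 L.
For an ideal gas ΔU = nCvΔT with Cv = R/(γ−1) = 26.8 J/(mol·K).
ΔU = 1.21×26.8×(414−253) = 5240 J.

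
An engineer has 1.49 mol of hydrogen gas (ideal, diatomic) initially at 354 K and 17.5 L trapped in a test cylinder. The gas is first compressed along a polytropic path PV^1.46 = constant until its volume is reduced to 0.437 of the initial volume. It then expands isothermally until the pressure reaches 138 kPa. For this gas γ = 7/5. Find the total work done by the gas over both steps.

7170 J

P₁ = nRT₁/V₁ = 1.49×8.314×354/17.5 = 251 kPa.
Step 1 — Polytropic n=1.46: T₂ = T₁(V₁/V₂)^(n−1) = 354×(2.29)^0.46 = 518 K; P₂ = P₁(V₁/V₂)^n = 839 kPa.
W = (P₁V₁−P₂V₂)/(n−1) = (251×17.5−839×7.65)/0.46 = -4420 J.
ΔU = nCvΔT = 1.49×20.8×(518−354) = 5080 J.
Q = ΔU + W = 663 J.
State after step 1: P = 839 kPa, V = 7.65 L, T = 518 K.
Step 2 — Isothermal: T stays 518 K; PV = const ⇒ V₂ = 46.5 L, P₂ = 138 kPa.
ΔU = 0 (ideal gas, T constant).
W = nRT ln(V₂/V₁) = 1.49×8.314×518×ln(6.08) = 11600 J.
Q = ΔU + W = 11600 J.
Net over both steps: W = 7170 J, Q = 12200 J, ΔU = 5080 J.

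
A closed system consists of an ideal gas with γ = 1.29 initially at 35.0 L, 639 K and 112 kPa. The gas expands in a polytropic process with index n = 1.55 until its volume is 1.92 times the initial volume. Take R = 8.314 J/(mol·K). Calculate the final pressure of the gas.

Polytropic n=1.55: T₂ = T₁(V₁/V₂)^(n−1) = 639×(0.521)^0.55 = 446 K; P₂ = P₁(V₁/V₂)^n = 40.7 kPa.

40.7 kPa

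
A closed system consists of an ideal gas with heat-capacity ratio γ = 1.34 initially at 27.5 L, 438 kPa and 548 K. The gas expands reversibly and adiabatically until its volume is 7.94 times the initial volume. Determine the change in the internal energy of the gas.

n = P₁V₁/(RT₁) = 438×27.5/(8.314×548) = 2.64 mol.
Adiabatic: TV^(γ−1) = const ⇒ T₂ = 548×(0.126)^0.340 = 271 K; PV^γ = const ⇒ P₂ = 27.3 kPa.
For an ideal gas ΔU = nCvΔT with Cv = R/(γ−1) = 24.5 J/(mol·K).
ΔU = 2.64×24.5×(271−548) = -17900 J.

-17900 J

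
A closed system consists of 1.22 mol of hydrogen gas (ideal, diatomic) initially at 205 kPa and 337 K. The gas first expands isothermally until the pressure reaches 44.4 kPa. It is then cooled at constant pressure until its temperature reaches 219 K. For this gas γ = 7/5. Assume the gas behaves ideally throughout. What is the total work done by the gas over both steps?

4030 J

V₁ = nRT₁/P₁ = 1.22×8.314×337/205 = 16.7 L.
Step 1 — Isothermal: T stays 337 K; PV = const ⇒ V₂ = 77.0 L, P₂ = 44.4 kPa.
ΔU = 0 (ideal gas, T constant).
W = nRT ln(V₂/V₁) = 1.22×8.314×337×ln(4.62) = 5230 J.
Q = ΔU + W = 5230 J.
State after step 1: P = 44.4 kPa, V = 77.0 L, T = 337 K.
Step 2 — Isobaric: P stays 44.4 kPa; V/T = const ⇒ T₂ = 219 K, V₂ = 50.0 L.
W = PΔV = 44.4×(50.0−77.0) kPa·L = -1200 J.
ΔU = nCvΔT = 1.22×20.8×(219−337) = -2990 J.
Q = ΔU + W = nCpΔT = -4190 J.
Net over both steps: W = 4030 J, Q = 1040 J, ΔU = -2990 J.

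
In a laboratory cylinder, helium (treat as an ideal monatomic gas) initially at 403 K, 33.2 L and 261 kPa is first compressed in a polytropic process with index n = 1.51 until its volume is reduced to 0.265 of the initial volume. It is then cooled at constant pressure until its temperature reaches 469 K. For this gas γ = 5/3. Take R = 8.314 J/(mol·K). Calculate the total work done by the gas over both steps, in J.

-23400 J

n = P₁V₁/(RT₁) = 261×33.2/(8.314×403) = 2.59 mol.
Step 1 — Polytropic n=1.51: T₂ = T₁(V₁/V₂)^(n−1) = 403×(3.77)^0.51 = 793 K; P₂ = P₁(V₁/V₂)^n = 1940 kPa.
W = (P₁V₁−P₂V₂)/(n−1) = (261×33.2−1940×8.80)/0.51 = -16500 J.
ΔU = nCvΔT = 2.59×12.5×(793−403) = 12600 J.
Q = ΔU + W = -3870 J.
State after step 1: P = 1940 kPa, V = 8.80 L, T = 793 K.
Step 2 — Isobaric: P stays 1940 kPa; V/T = const ⇒ T₂ = 469 K, V₂ = 5.20 L.
W = PΔV = 1940×(5.20−8.80) kPa·L = -6970 J.
ΔU = nCvΔT = 2.59×12.5×(469−793) = -10500 J.
Q = ΔU + W = nCpΔT = -17400 J.
Net over both steps: W = -23400 J, Q = -21300 J, ΔU = 2130 J.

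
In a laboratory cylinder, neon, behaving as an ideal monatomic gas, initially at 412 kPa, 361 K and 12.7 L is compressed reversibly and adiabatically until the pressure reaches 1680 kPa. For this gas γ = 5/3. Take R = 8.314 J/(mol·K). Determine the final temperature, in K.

Adiabatic: T₂/T₁ = (P₂/P₁)^((γ−1)/γ) ⇒ T₂ = 361×(4.08)^0.400 = 633 K; V₂ = 5.46 L.

633 K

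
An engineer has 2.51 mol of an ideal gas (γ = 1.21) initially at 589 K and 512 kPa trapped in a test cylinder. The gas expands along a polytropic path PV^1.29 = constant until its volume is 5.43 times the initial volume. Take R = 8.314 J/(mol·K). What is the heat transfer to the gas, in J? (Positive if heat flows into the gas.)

-6260 J

V₁ = nRT₁/P₁ = 2.51×8.314×589/512 = 24.0 L.
Polytropic n=1.29: T₂ = T₁(V₁/V₂)^(n−1) = 589×(0.184)^0.29 = 361 K; P₂ = P₁(V₁/V₂)^n = 57.7 kPa.
W = (P₁V₁−P₂V₂)/(n−1) = (512×24.0−57.7×130)/0.29 = 16400 J.
ΔU = nCvΔT = 2.51×39.6×(361−589) = -22700 J.
Q = ΔU + W = -6260 J.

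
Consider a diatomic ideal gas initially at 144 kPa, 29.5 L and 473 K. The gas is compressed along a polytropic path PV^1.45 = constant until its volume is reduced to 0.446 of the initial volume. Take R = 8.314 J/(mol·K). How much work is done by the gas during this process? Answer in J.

n = P₁V₁/(RT₁) = 144×29.5/(8.314×473) = 1.08 mol.
Polytropic n=1.45: T₂ = T₁(V₁/V₂)^(n−1) = 473×(2.24)^0.45 = 680 K; P₂ = P₁(V₁/V₂)^n = 464 kPa.
W = (P₁V₁−P₂V₂)/(n−1) = (144×29.5−464×13.2)/0.45 = -4140 J.

-4140 J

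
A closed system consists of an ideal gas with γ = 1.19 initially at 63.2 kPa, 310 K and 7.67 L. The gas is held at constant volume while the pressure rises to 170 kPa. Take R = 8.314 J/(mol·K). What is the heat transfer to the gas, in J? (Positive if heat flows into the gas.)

4310 J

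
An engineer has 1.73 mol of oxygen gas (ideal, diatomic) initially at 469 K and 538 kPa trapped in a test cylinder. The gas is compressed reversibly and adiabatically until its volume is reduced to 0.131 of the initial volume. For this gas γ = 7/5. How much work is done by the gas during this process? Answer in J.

-21200 J

V₁ = nRT₁/P₁ = 1.73×8.314×469/538 = 12.5 L.
Adiabatic: TV^(γ−1) = const ⇒ T₂ = 469×(7.63)^0.400 = 1060 K; PV^γ = const ⇒ P₂ = 9260 kPa.
ΔU = nCvΔT = 1.73×20.8×(1060−469) = 21200 J.
Q = 0 for an adiabatic process, so W = −ΔU = -21200 J.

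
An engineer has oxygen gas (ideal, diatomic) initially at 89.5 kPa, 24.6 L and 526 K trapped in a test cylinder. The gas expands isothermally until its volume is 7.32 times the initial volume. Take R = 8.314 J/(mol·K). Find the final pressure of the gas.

12.2 kPa

Isothermal: T stays 526 K; PV = const ⇒ V₂ = 180 L, P₂ = 12.2 kPa.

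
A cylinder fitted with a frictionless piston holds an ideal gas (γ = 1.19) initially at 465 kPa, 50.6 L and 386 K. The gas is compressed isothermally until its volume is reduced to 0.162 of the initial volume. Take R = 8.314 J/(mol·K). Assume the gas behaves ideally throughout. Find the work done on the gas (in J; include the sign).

n = P₁V₁/(RT₁) = 465×50.6/(8.314×386) = 7.33 mol.
Isothermal: T stays 386 K; PV = const ⇒ V₂ = 8.20 L, P₂ = 2870 kPa.
W = nRT ln(V₂/V₁) = 7.33×8.314×386×ln(0.162) = -42800 J.
Work done on the gas = −W_by = 42800 J.

42800 J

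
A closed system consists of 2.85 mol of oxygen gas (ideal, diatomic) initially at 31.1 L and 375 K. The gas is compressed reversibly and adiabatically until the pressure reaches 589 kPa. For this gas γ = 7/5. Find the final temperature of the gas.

461 K

P₁ = nRT₁/V₁ = 2.85×8.314×375/31.1 = 286 kPa.
Adiabatic: T₂/T₁ = (P₂/P₁)^((γ−1)/γ) ⇒ T₂ = 375×(2.06)^0.286 = 461 K; V₂ = 18.5 L.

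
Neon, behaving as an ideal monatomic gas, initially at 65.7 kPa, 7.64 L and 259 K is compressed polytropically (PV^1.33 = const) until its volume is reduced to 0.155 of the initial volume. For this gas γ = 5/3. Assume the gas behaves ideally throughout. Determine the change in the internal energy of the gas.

n = P₁V₁/(RT₁) = 65.7×7.64/(8.314×259) = 0.233 mol.
Polytropic n=1.33: T₂ = T₁(V₁/V₂)^(n−1) = 259×(6.45)^0.33 = 479 K; P₂ = P₁(V₁/V₂)^n = 784 kPa.
For an ideal gas ΔU = nCvΔT with Cv = (3/2)R = 12.5 J/(mol·K).
ΔU = 0.233×12.5×(479−259) = 640 J.

640 J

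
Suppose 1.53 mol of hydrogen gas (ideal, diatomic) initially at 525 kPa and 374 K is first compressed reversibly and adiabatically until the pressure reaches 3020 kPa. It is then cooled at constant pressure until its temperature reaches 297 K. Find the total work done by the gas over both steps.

V₁ = nRT₁/P₁ = 1.53×8.314×374/525 = 9.06 L.
Step 1 — Adiabatic: T₂/T₁ = (P₂/P₁)^((γ−1)/γ) ⇒ T₂ = 374×(5.75)^0.286 = 617 K; V₂ = 2.60 L.
ΔU = nCvΔT = 1.53×20.8×(617−374) = 7710 J.
Q = 0 for an adiabatic process, so W = −ΔU = -7710 J.
State after step 1: P = 3020 kPa, V = 2.60 L, T = 617 K.
Step 2 — Isobaric: P stays 3020 kPa; V/T = const ⇒ T₂ = 297 K, V₂ = 1.25 L.
W = PΔV = 3020×(1.25−2.60) kPa·L = -4060 J.
ΔU = nCvΔT = 1.53×20.8×(297−617) = -10200 J.
Q = ΔU + W = nCpΔT = -14200 J.
Net over both steps: W = -11800 J, Q = -14200 J, ΔU = -2450 J.

-11800 J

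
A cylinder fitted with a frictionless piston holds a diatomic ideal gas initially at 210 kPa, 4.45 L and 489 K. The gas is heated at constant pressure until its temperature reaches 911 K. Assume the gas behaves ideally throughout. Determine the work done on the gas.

-806 J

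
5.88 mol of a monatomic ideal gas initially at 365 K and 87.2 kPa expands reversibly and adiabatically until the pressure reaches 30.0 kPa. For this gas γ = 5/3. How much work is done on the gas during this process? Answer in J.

-9300 J

V₁ = nRT₁/P₁ = 5.88×8.314×365/87.2 = 205 L.
Adiabatic: T₂/T₁ = (P₂/P₁)^((γ−1)/γ) ⇒ T₂ = 365×(0.344)^0.400 = 238 K; V₂ = 388 L.
ΔU = nCvΔT = 5.88×12.5×(238−365) = -9300 J.
Q = 0 for an adiabatic process, so W = −ΔU = 9300 J.
Work done on the gas = −W_by = -9300 J.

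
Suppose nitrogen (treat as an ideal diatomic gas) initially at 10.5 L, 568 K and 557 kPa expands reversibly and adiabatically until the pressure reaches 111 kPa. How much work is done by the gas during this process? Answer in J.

5400 J

n = P₁V₁/(RT₁) = 557×10.5/(8.314×568) = 1.24 mol.
Adiabatic: T₂/T₁ = (P₂/P₁)^((γ−1)/γ) ⇒ T₂ = 568×(0.199)^0.286 = 358 K; V₂ = 33.2 L.
ΔU = nCvΔT = 1.24×20.8×(358−568) = -5400 J.
Q = 0 for an adiabatic process, so W = −ΔU = 5400 J.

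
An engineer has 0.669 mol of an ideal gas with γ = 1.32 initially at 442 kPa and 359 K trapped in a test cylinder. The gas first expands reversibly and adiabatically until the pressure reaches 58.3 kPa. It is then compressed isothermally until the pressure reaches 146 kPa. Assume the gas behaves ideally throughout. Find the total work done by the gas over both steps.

1300 J

V₁ = nRT₁/P₁ = 0.669×8.314×359/442 = 4.52 L.
Step 1 — Adiabatic: T₂/T₁ = (P₂/P₁)^((γ−1)/γ) ⇒ T₂ = 359×(0.132)^0.242 = 220 K; V₂ = 21.0 L.
ΔU = nCvΔT = 0.669×26.0×(220−359) = -2420 J.
Q = 0 for an adiabatic process, so W = −ΔU = 2420 J.
State after step 1: P = 58.3 kPa, V = 21.0 L, T = 220 K.
Step 2 — Isothermal: T stays 220 K; PV = const ⇒ V₂ = 8.37 L, P₂ = 146 kPa.
ΔU = 0 (ideal gas, T constant).
W = nRT ln(V₂/V₁) = 0.669×8.314×220×ln(0.399) = -1120 J.
Q = ΔU + W = -1120 J.
Net over both steps: W = 1300 J, Q = -1120 J, ΔU = -2420 J.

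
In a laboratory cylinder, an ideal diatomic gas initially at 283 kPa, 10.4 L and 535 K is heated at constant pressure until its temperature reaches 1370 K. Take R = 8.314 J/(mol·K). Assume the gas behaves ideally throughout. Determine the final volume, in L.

26.6 L

Isobaric: P stays 283 kPa; V/T = const ⇒ T₂ = 1370 K, V₂ = 26.6 L.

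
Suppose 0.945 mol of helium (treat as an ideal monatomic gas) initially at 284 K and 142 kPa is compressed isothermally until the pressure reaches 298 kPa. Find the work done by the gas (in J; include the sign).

V₁ = nRT₁/P₁ = 0.945×8.314×284/142 = 15.7 L.
Isothermal: T stays 284 K; PV = const ⇒ V₂ = 7.49 L, P₂ = 298 kPa.
W = nRT ln(V₂/V₁) = 0.945×8.314×284×ln(0.477) = -1650 J.

-1650 J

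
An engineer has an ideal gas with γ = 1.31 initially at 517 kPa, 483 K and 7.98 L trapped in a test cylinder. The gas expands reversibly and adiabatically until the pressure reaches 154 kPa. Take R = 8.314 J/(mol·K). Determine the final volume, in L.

Adiabatic: T₂/T₁ = (P₂/P₁)^((γ−1)/γ) ⇒ T₂ = 483×(0.298)^0.237 = 363 K; V₂ = 20.1 L.

20.1 L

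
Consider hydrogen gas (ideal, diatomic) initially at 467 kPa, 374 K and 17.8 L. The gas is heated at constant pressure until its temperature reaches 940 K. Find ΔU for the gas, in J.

n = P₁V₁/(RT₁) = 467×17.8/(8.314×374) = 2.67 mol.
Isobaric: P stays 467 kPa; V/T = const ⇒ T₂ = 940 K, V₂ = 44.7 L.
For an ideal gas ΔU = nCvΔT with Cv = (5/2)R = 20.8 J/(mol·K).
ΔU = 2.67×20.8×(940−374) = 31500 J.

31500 J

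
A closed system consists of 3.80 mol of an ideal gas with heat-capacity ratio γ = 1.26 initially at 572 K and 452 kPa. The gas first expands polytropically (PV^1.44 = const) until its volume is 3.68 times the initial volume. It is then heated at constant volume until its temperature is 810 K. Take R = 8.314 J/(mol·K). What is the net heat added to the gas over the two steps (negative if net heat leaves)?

V₁ = nRT₁/P₁ = 3.80×8.314×572/452 = 40.0 L.
Step 1 — Polytropic n=1.44: T₂ = T₁(V₁/V₂)^(n−1) = 572×(0.272)^0.44 = 322 K; P₂ = P₁(V₁/V₂)^n = 69.2 kPa.
W = (P₁V₁−P₂V₂)/(n−1) = (452×40.0−69.2×147)/0.44 = 17900 J.
ΔU = nCvΔT = 3.80×32.0×(322−572) = -30300 J.
Q = ΔU + W = -12400 J.
State after step 1: P = 69.2 kPa, V = 147 L, T = 322 K.
Step 2 — Isochoric: V stays 147 L; P/T = const ⇒ T₂ = 810 K, P₂ = 174 kPa.
W = 0 (no volume change).
ΔU = nCvΔT = 3.80×32.0×(810−322) = 59200 J.
Q = ΔU = 59200 J.
Net over both steps: W = 17900 J, Q = 46800 J, ΔU = 28900 J.

46800 J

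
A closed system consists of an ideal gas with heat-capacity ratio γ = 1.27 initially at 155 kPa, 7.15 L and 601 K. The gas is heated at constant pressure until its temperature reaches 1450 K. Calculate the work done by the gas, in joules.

n = P₁V₁/(RT₁) = 155×7.15/(8.314×601) = 0.222 mol.
Isobaric: P stays 155 kPa; V/T = const ⇒ T₂ = 1450 K, V₂ = 17.3 L.
W = PΔV = 155×(17.3−7.15) kPa·L = 1570 J.

1570 J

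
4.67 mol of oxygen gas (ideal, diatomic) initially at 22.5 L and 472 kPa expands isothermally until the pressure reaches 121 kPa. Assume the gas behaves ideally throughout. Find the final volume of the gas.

T₁ = P₁V₁/(nR) = 472×22.5/(4.67×8.314) = 274 K.
Isothermal: T stays 274 K; PV = const ⇒ V₂ = 87.8 L, P₂ = 121 kPa.

87.8 L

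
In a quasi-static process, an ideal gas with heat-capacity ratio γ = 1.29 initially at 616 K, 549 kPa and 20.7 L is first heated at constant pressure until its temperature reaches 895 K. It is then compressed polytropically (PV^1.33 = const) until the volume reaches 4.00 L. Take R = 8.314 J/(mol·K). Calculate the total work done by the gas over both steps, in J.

n = P₁V₁/(RT₁) = 549×20.7/(8.314×616) = 2.22 mol.
Step 1 — Isobaric: P stays 549 kPa; V/T = const ⇒ T₂ = 895 K, V₂ = 30.1 L.
W = PΔV = 549×(30.1−20.7) kPa·L = 5150 J.
ΔU = nCvΔT = 2.22×28.7×(895−616) = 17700 J.
Q = ΔU + W = nCpΔT = 22900 J.
State after step 1: P = 549 kPa, V = 30.1 L, T = 895 K.
Step 2 — Polytropic n=1.33: T₂ = T₁(V₁/V₂)^(n−1) = 895×(7.52)^0.33 = 1740 K; P₂ = P₁(V₁/V₂)^n = 8030 kPa.
W = (P₁V₁−P₂V₂)/(n−1) = (549×30.1−8030×4.00)/0.33 = -47300 J.
ΔU = nCvΔT = 2.22×28.7×(1740−895) = 53900 J.
Q = ΔU + W = 6530 J.
Net over both steps: W = -42200 J, Q = 29400 J, ΔU = 71600 J.

-42200 J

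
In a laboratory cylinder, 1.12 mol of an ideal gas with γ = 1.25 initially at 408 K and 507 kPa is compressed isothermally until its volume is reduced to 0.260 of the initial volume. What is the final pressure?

1950 kPa

V₁ = nRT₁/P₁ = 1.12×8.314×408/507 = 7.49 L.
Isothermal: T stays 408 K; PV = const ⇒ V₂ = 1.95 L, P₂ = 1950 kPa.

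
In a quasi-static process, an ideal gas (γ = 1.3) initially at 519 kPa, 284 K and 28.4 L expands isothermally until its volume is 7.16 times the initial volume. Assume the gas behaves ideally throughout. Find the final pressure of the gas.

72.5 kPa

Isothermal: T stays 284 K; PV = const ⇒ V₂ = 203 L, P₂ = 72.5 kPa.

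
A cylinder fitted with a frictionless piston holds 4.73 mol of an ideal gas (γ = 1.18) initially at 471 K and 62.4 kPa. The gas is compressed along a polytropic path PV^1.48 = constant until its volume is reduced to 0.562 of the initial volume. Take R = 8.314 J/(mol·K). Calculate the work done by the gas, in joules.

-12300 J

V₁ = nRT₁/P₁ = 4.73×8.314×471/62.4 = 297 L.
Polytropic n=1.48: T₂ = T₁(V₁/V₂)^(n−1) = 471×(1.78)^0.48 = 621 K; P₂ = P₁(V₁/V₂)^n = 146 kPa.
W = (P₁V₁−P₂V₂)/(n−1) = (62.4×297−146×167)/0.48 = -12300 J.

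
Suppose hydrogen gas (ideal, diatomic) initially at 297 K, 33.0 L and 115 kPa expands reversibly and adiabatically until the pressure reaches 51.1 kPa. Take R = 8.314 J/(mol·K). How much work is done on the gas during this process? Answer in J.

-1960 J

n = P₁V₁/(RT₁) = 115×33.0/(8.314×297) = 1.54 mol.
Adiabatic: T₂/T₁ = (P₂/P₁)^((γ−1)/γ) ⇒ T₂ = 297×(0.444)^0.286 = 236 K; V₂ = 58.9 L.
ΔU = nCvΔT = 1.54×20.8×(236−297) = -1960 J.
Q = 0 for an adiabatic process, so W = −ΔU = 1960 J.
Work done on the gas = −W_by = -1960 J.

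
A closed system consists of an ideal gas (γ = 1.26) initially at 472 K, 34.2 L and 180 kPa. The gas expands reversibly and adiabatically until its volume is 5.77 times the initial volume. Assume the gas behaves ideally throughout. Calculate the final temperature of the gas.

299 K

Adiabatic: TV^(γ−1) = const ⇒ T₂ = 472×(0.173)^0.260 = 299 K; PV^γ = const ⇒ P₂ = 19.8 kPa.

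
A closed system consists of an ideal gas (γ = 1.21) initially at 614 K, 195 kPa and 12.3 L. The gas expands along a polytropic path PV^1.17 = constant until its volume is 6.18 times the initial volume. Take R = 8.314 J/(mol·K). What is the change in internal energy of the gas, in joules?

n = P₁V₁/(RT₁) = 195×12.3/(8.314×614) = 0.470 mol.
Polytropic n=1.17: T₂ = T₁(V₁/V₂)^(n−1) = 614×(0.162)^0.17 = 451 K; P₂ = P₁(V₁/V₂)^n = 23.2 kPa.
For an ideal gas ΔU = nCvΔT with Cv = R/(γ−1) = 39.6 J/(mol·K).
ΔU = 0.470×39.6×(451−614) = -3040 J.

-3040 J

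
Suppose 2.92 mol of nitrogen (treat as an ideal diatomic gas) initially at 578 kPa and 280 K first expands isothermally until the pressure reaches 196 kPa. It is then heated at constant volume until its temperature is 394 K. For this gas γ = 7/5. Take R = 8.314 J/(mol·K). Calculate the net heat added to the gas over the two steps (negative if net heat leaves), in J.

V₁ = nRT₁/P₁ = 2.92×8.314×280/578 = 11.8 L.
Step 1 — Isothermal: T stays 280 K; PV = const ⇒ V₂ = 34.7 L, P₂ = 196 kPa.
ΔU = 0 (ideal gas, T constant).
W = nRT ln(V₂/V₁) = 2.92×8.314×280×ln(2.95) = 7350 J.
Q = ΔU + W = 7350 J.
State after step 1: P = 196 kPa, V = 34.7 L, T = 280 K.
Step 2 — Isochoric: V stays 34.7 L; P/T = const ⇒ T₂ = 394 K, P₂ = 276 kPa.
W = 0 (no volume change).
ΔU = nCvΔT = 2.92×20.8×(394−280) = 6920 J.
Q = ΔU = 6920 J.
Net over both steps: W = 7350 J, Q = 14300 J, ΔU = 6920 J.

14300 J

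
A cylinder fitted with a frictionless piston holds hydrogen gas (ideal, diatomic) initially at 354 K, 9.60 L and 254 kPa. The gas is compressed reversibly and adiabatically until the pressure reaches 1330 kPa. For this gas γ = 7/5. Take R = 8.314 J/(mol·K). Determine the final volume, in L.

2.94 L

Adiabatic: T₂/T₁ = (P₂/P₁)^((γ−1)/γ) ⇒ T₂ = 354×(5.24)^0.286 = 568 K; V₂ = 2.94 L.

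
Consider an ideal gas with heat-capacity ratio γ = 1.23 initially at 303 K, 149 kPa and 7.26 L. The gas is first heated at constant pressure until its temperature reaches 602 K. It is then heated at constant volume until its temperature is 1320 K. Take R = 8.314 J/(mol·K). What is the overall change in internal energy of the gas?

15800 J

n = P₁V₁/(RT₁) = 149×7.26/(8.314×303) = 0.429 mol.
Step 1 — Isobaric: P stays 149 kPa; V/T = const ⇒ T₂ = 602 K, V₂ = 14.4 L.
W = PΔV = 149×(14.4−7.26) kPa·L = 1070 J.
ΔU = nCvΔT = 0.429×36.1×(602−303) = 4640 J.
Q = ΔU + W = nCpΔT = 5710 J.
State after step 1: P = 149 kPa, V = 14.4 L, T = 602 K.
Step 2 — Isochoric: V stays 14.4 L; P/T = const ⇒ T₂ = 1320 K, P₂ = 327 kPa.
W = 0 (no volume change).
ΔU = nCvΔT = 0.429×36.1×(1320−602) = 11100 J.
Q = ΔU = 11100 J.
Net over both steps: W = 1070 J, Q = 16900 J, ΔU = 15800 J.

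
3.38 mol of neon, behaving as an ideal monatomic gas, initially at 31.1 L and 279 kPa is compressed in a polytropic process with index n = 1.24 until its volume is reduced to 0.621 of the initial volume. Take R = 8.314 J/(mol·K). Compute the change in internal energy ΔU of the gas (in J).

T₁ = P₁V₁/(nR) = 279×31.1/(3.38×8.314) = 309 K.
Polytropic n=1.24: T₂ = T₁(V₁/V₂)^(n−1) = 309×(1.61)^0.24 = 346 K; P₂ = P₁(V₁/V₂)^n = 504 kPa.
For an ideal gas ΔU = nCvΔT with Cv = (3/2)R = 12.5 J/(mol·K).
ΔU = 3.38×12.5×(346−309) = 1580 J.

1580 J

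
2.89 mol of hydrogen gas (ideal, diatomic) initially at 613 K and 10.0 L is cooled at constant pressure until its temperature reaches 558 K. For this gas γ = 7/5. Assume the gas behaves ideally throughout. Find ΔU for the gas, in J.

-3300 J

P₁ = nRT₁/V₁ = 2.89×8.314×613/10.0 = 1470 kPa.
Isobaric: P stays 1470 kPa; V/T = const ⇒ T₂ = 558 K, V₂ = 9.10 L.
For an ideal gas ΔU = nCvΔT with Cv = (5/2)R = 20.8 J/(mol·K).
ΔU = 2.89×20.8×(558−613) = -3300 J.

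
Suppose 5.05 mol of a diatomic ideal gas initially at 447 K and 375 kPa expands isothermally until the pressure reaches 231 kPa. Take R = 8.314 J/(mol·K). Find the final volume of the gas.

81.2 L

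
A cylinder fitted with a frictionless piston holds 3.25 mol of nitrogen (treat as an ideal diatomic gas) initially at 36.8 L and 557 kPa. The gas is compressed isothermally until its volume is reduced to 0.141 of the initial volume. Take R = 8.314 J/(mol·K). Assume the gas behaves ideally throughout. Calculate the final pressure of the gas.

T₁ = P₁V₁/(nR) = 557×36.8/(3.25×8.314) = 759 K.
Isothermal: T stays 759 K; PV = const ⇒ V₂ = 5.19 L, P₂ = 3950 kPa.

3950 kPa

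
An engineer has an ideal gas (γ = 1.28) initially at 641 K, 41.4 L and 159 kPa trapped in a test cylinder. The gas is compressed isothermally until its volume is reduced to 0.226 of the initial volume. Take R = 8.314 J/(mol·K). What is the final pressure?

704 kPa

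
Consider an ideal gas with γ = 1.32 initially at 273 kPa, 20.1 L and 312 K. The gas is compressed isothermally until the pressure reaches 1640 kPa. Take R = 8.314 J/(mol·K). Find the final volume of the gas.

3.35 L

Isothermal: T stays 312 K; PV = const ⇒ V₂ = 3.35 L, P₂ = 1640 kPa.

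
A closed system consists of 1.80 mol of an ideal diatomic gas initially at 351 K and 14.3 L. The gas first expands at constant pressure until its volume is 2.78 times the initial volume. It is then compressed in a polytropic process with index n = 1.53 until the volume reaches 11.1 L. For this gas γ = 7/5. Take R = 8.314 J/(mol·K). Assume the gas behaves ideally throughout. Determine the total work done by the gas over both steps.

-17300 J

P₁ = nRT₁/V₁ = 1.80×8.314×351/14.3 = 367 kPa.
Step 1 — Isobaric: P stays 367 kPa; V/T = const ⇒ T₂ = 976 K, V₂ = 39.8 L.
W = PΔV = 367×(39.8−14.3) kPa·L = 9350 J.
ΔU = nCvΔT = 1.80×20.8×(976−351) = 23400 J.
Q = ΔU + W = nCpΔT = 32700 J.
State after step 1: P = 367 kPa, V = 39.8 L, T = 976 K.
Step 2 — Polytropic n=1.53: T₂ = T₁(V₁/V₂)^(n−1) = 976×(3.58)^0.53 = 1920 K; P₂ = P₁(V₁/V₂)^n = 2590 kPa.
W = (P₁V₁−P₂V₂)/(n−1) = (367×39.8−2590×11.1)/0.53 = -26600 J.
ΔU = nCvΔT = 1.80×20.8×(1920−976) = 35300 J.
Q = ΔU + W = 8650 J.
Net over both steps: W = -17300 J, Q = 41400 J, ΔU = 58700 J.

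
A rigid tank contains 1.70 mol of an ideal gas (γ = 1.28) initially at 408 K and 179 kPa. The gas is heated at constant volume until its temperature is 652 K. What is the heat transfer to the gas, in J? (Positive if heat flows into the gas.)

V₁ = nRT₁/P₁ = 1.70×8.314×408/179 = 32.2 L.
Isochoric: V stays 32.2 L; P/T = const ⇒ T₂ = 652 K, P₂ = 286 kPa.
W = 0 (no volume change).
ΔU = nCvΔT = 1.70×29.7×(652−408) = 12300 J.
Q = ΔU = 12300 J.

12300 J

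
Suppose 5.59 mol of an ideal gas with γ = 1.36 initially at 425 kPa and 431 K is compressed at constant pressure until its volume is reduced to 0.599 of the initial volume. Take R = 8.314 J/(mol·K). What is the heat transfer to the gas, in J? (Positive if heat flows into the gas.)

V₁ = nRT₁/P₁ = 5.59×8.314×431/425 = 47.1 L.
Isobaric: P stays 425 kPa; V/T = const ⇒ T₂ = 258 K, V₂ = 28.2 L.
W = PΔV = 425×(28.2−47.1) kPa·L = -8030 J.
ΔU = nCvΔT = 5.59×23.1×(258−431) = -22300 J.
Q = ΔU + W = nCpΔT = -30300 J.

-30300 J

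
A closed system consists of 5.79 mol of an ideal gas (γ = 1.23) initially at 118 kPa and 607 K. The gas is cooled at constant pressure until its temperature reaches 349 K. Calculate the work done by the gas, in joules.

V₁ = nRT₁/P₁ = 5.79×8.314×607/118 = 248 L.
Isobaric: P stays 118 kPa; V/T = const ⇒ T₂ = 349 K, V₂ = 142 L.
W = PΔV = 118×(142−248) kPa·L = -12400 J.

-12400 J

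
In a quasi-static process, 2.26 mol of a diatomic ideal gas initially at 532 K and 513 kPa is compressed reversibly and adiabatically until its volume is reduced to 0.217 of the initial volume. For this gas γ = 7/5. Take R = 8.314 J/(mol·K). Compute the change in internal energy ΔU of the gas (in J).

21100 J

V₁ = nRT₁/P₁ = 2.26×8.314×532/513 = 19.5 L.
Adiabatic: TV^(γ−1) = const ⇒ T₂ = 532×(4.61)^0.400 = 980 K; PV^γ = const ⇒ P₂ = 4360 kPa.
For an ideal gas ΔU = nCvΔT with Cv = (5/2)R = 20.8 J/(mol·K).
ΔU = 2.26×20.8×(980−532) = 21100 J.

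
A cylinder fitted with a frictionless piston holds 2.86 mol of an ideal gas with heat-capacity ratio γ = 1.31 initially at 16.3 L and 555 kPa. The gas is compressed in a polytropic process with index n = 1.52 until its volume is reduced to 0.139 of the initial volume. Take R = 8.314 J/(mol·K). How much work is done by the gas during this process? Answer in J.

T₁ = P₁V₁/(nR) = 555×16.3/(2.86×8.314) = 380 K.
Polytropic n=1.52: T₂ = T₁(V₁/V₂)^(n−1) = 380×(7.19)^0.52 = 1060 K; P₂ = P₁(V₁/V₂)^n = 11100 kPa.
W = (P₁V₁−P₂V₂)/(n−1) = (555×16.3−11100×2.27)/0.52 = -31100 J.

-31100 J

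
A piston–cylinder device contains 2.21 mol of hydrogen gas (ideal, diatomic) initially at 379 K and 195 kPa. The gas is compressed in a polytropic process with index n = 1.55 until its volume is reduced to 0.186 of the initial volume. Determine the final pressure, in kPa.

2640 kPa

V₁ = nRT₁/P₁ = 2.21×8.314×379/195 = 35.7 L.
Polytropic n=1.55: T₂ = T₁(V₁/V₂)^(n−1) = 379×(5.38)^0.55 = 956 K; P₂ = P₁(V₁/V₂)^n = 2640 kPa.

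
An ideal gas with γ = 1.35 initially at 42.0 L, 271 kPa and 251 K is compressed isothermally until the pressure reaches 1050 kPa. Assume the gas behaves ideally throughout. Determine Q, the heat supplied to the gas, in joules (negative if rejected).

-15400 J

n = P₁V₁/(RT₁) = 271×42.0/(8.314×251) = 5.45 mol.
Isothermal: T stays 251 K; PV = const ⇒ V₂ = 10.8 L, P₂ = 1050 kPa.
ΔU = 0 (ideal gas, T constant).
W = nRT ln(V₂/V₁) = 5.45×8.314×251×ln(0.258) = -15400 J.
Q = ΔU + W = -15400 J.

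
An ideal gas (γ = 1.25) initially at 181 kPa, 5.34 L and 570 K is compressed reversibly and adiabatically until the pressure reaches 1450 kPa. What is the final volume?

1.01 L

Adiabatic: T₂/T₁ = (P₂/P₁)^((γ−1)/γ) ⇒ T₂ = 570×(8.01)^0.200 = 864 K; V₂ = 1.01 L.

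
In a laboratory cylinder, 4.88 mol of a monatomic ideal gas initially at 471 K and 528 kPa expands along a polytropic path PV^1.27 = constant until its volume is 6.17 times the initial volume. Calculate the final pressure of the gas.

V₁ = nRT₁/P₁ = 4.88×8.314×471/528 = 36.2 L.
Polytropic n=1.27: T₂ = T₁(V₁/V₂)^(n−1) = 471×(0.162)^0.27 = 288 K; P₂ = P₁(V₁/V₂)^n = 52.4 kPa.

52.4 kPa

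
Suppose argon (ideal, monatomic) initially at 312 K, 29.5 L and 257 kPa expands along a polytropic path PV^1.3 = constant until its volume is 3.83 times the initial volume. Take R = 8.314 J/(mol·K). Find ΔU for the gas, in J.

n = P₁V₁/(RT₁) = 257×29.5/(8.314×312) = 2.92 mol.
Polytropic n=1.3: T₂ = T₁(V₁/V₂)^(n−1) = 312×(0.261)^0.30 = 209 K; P₂ = P₁(V₁/V₂)^n = 44.9 kPa.
For an ideal gas ΔU = nCvΔT with Cv = (3/2)R = 12.5 J/(mol·K).
ΔU = 2.92×12.5×(209−312) = -3770 J.

-3770 J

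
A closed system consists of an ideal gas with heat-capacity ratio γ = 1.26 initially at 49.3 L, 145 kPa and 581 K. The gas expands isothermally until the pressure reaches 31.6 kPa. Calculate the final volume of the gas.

226 L

Isothermal: T stays 581 K; PV = const ⇒ V₂ = 226 L, P₂ = 31.6 kPa.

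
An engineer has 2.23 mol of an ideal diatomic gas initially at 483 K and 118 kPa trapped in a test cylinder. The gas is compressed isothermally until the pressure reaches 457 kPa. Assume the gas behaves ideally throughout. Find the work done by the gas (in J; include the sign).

-12100 J

V₁ = nRT₁/P₁ = 2.23×8.314×483/118 = 75.9 L.
Isothermal: T stays 483 K; PV = const ⇒ V₂ = 19.6 L, P₂ = 457 kPa.
W = nRT ln(V₂/V₁) = 2.23×8.314×483×ln(0.258) = -12100 J.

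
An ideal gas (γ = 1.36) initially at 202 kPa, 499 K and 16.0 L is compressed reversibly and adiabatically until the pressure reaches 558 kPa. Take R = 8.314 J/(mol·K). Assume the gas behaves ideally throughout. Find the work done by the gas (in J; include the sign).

n = P₁V₁/(RT₁) = 202×16.0/(8.314×499) = 0.779 mol.
Adiabatic: T₂/T₁ = (P₂/P₁)^((γ−1)/γ) ⇒ T₂ = 499×(2.76)^0.265 = 653 K; V₂ = 7.58 L.
ΔU = nCvΔT = 0.779×23.1×(653−499) = 2770 J.
Q = 0 for an adiabatic process, so W = −ΔU = -2770 J.

-2770 J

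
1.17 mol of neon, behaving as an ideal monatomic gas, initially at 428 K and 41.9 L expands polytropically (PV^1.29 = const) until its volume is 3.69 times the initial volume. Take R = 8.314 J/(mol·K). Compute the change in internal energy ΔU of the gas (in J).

-1970 J

P₁ = nRT₁/V₁ = 1.17×8.314×428/41.9 = 99.4 kPa.
Polytropic n=1.29: T₂ = T₁(V₁/V₂)^(n−1) = 428×(0.271)^0.29 = 293 K; P₂ = P₁(V₁/V₂)^n = 18.4 kPa.
For an ideal gas ΔU = nCvΔT with Cv = (3/2)R = 12.5 J/(mol·K).
ΔU = 1.17×12.5×(293−428) = -1970 J.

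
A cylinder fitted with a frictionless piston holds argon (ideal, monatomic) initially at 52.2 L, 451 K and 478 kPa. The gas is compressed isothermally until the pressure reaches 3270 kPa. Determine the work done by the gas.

-48000 J

n = P₁V₁/(RT₁) = 478×52.2/(8.314×451) = 6.65 mol.
Isothermal: T stays 451 K; PV = const ⇒ V₂ = 7.63 L, P₂ = 3270 kPa.
W = nRT ln(V₂/V₁) = 6.65×8.314×451×ln(0.146) = -48000 J.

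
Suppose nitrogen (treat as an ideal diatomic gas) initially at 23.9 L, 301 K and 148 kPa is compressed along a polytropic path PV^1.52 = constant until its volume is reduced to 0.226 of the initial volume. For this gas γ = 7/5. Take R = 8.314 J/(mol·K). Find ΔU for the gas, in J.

n = P₁V₁/(RT₁) = 148×23.9/(8.314×301) = 1.41 mol.
Polytropic n=1.52: T₂ = T₁(V₁/V₂)^(n−1) = 301×(4.42)^0.52 = 652 K; P₂ = P₁(V₁/V₂)^n = 1420 kPa.
For an ideal gas ΔU = nCvΔT with Cv = (5/2)R = 20.8 J/(mol·K).
ΔU = 1.41×20.8×(652−301) = 10300 J.

10300 J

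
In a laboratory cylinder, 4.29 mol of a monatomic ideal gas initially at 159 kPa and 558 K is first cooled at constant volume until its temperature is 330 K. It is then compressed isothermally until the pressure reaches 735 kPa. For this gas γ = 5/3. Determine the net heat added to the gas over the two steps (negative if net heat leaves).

-36400 J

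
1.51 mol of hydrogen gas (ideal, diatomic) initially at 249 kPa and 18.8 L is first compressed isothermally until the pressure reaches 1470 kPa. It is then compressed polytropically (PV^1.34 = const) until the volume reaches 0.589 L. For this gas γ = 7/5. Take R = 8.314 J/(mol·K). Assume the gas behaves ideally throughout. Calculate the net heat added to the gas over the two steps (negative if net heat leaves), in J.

-9910 J

T₁ = P₁V₁/(nR) = 249×18.8/(1.51×8.314) = 373 K.
Step 1 — Isothermal: T stays 373 K; PV = const ⇒ V₂ = 3.18 L, P₂ = 1470 kPa.
ΔU = 0 (ideal gas, T constant).
W = nRT ln(V₂/V₁) = 1.51×8.314×373×ln(0.169) = -8310 J.
Q = ΔU + W = -8310 J.
State after step 1: P = 1470 kPa, V = 3.18 L, T = 373 K.
Step 2 — Polytropic n=1.34: T₂ = T₁(V₁/V₂)^(n−1) = 373×(5.41)^0.34 = 662 K; P₂ = P₁(V₁/V₂)^n = 14100 kPa.
W = (P₁V₁−P₂V₂)/(n−1) = (1470×3.18−14100×0.589)/0.34 = -10700 J.
ΔU = nCvΔT = 1.51×20.8×(662−373) = 9070 J.
Q = ΔU + W = -1600 J.
Net over both steps: W = -19000 J, Q = -9910 J, ΔU = 9070 J.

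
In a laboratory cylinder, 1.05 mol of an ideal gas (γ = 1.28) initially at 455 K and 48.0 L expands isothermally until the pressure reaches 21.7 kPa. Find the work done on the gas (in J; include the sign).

P₁ = nRT₁/V₁ = 1.05×8.314×455/48.0 = 82.8 kPa.
Isothermal: T stays 455 K; PV = const ⇒ V₂ = 183 L, P₂ = 21.7 kPa.
W = nRT ln(V₂/V₁) = 1.05×8.314×455×ln(3.81) = 5320 J.
Work done on the gas = −W_by = -5320 J.

-5320 J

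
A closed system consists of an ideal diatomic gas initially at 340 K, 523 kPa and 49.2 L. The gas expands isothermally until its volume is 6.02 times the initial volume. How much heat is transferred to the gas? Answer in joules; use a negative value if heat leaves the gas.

n = P₁V₁/(RT₁) = 523×49.2/(8.314×340) = 9.10 mol.
Isothermal: T stays 340 K; PV = const ⇒ V₂ = 296 L, P₂ = 86.9 kPa.
ΔU = 0 (ideal gas, T constant).
W = nRT ln(V₂/V₁) = 9.10×8.314×340×ln(6.02) = 46200 J.
Q = ΔU + W = 46200 J.

46200 J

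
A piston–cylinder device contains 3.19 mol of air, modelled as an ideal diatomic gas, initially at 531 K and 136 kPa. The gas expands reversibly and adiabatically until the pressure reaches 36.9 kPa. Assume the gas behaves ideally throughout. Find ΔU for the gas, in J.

V₁ = nRT₁/P₁ = 3.19×8.314×531/136 = 104 L.
Adiabatic: T₂/T₁ = (P₂/P₁)^((γ−1)/γ) ⇒ T₂ = 531×(0.271)^0.286 = 366 K; V₂ = 263 L.
For an ideal gas ΔU = nCvΔT with Cv = (5/2)R = 20.8 J/(mol·K).
ΔU = 3.19×20.8×(366−531) = -11000 J.

-11000 J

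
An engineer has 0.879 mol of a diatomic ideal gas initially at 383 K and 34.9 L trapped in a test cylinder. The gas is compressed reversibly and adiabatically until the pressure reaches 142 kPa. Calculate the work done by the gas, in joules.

P₁ = nRT₁/V₁ = 0.879×8.314×383/34.9 = 80.2 kPa.
Adiabatic: T₂/T₁ = (P₂/P₁)^((γ−1)/γ) ⇒ T₂ = 383×(1.77)^0.286 = 451 K; V₂ = 23.2 L.
ΔU = nCvΔT = 0.879×20.8×(451−383) = 1240 J.
Q = 0 for an adiabatic process, so W = −ΔU = -1240 J.

-1240 J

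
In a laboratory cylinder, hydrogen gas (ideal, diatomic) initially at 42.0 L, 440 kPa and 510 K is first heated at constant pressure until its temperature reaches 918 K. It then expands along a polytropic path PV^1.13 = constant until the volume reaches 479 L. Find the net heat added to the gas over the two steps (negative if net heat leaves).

n = P₁V₁/(RT₁) = 440×42.0/(8.314×510) = 4.36 mol.
Step 1 — Isobaric: P stays 440 kPa; V/T = const ⇒ T₂ = 918 K, V₂ = 75.6 L.
W = PΔV = 440×(75.6−42.0) kPa·L = 14800 J.
ΔU = nCvΔT = 4.36×20.8×(918−510) = 37000 J.
Q = ΔU + W = nCpΔT = 51700 J.
State after step 1: P = 440 kPa, V = 75.6 L, T = 918 K.
Step 2 — Polytropic n=1.13: T₂ = T₁(V₁/V₂)^(n−1) = 918×(0.158)^0.13 = 722 K; P₂ = P₁(V₁/V₂)^n = 54.6 kPa.
W = (P₁V₁−P₂V₂)/(n−1) = (440×75.6−54.6×479)/0.13 = 54600 J.
ΔU = nCvΔT = 4.36×20.8×(722−918) = -17700 J.
Q = ΔU + W = 36900 J.
Net over both steps: W = 69400 J, Q = 88600 J, ΔU = 19200 J.

88600 J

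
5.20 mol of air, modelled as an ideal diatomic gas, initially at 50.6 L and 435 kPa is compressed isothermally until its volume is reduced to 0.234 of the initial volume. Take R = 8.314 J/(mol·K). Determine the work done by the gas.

T₁ = P₁V₁/(nR) = 435×50.6/(5.20×8.314) = 509 K.
Isothermal: T stays 509 K; PV = const ⇒ V₂ = 11.8 L, P₂ = 1860 kPa.
W = nRT ln(V₂/V₁) = 5.20×8.314×509×ln(0.234) = -32000 J.

-32000 J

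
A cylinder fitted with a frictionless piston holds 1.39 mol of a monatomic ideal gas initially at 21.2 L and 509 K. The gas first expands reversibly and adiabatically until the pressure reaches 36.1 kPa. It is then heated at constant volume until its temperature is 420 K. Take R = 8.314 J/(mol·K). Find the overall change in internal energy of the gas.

P₁ = nRT₁/V₁ = 1.39×8.314×509/21.2 = 277 kPa.
Step 1 — Adiabatic: T₂/T₁ = (P₂/P₁)^((γ−1)/γ) ⇒ T₂ = 509×(0.130)^0.400 = 225 K; V₂ = 72.1 L.
ΔU = nCvΔT = 1.39×12.5×(225−509) = -4920 J.
Q = 0 for an adiabatic process, so W = −ΔU = 4920 J.
State after step 1: P = 36.1 kPa, V = 72.1 L, T = 225 K.
Step 2 — Isochoric: V stays 72.1 L; P/T = const ⇒ T₂ = 420 K, P₂ = 67.3 kPa.
W = 0 (no volume change).
ΔU = nCvΔT = 1.39×12.5×(420−225) = 3380 J.
Q = ΔU = 3380 J.
Net over both steps: W = 4920 J, Q = 3380 J, ΔU = -1540 J.

-1540 J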